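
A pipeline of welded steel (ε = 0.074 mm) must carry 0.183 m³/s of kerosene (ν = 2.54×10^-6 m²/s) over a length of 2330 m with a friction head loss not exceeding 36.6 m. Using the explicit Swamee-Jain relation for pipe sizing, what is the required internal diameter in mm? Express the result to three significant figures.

D ≈ 316 mm

Swamee-Jain (Type III): D = 0.66·[ε^1.25·(LQ²/(gh_f))^4.75 + ν·Q^9.4·(L/(gh_f))^5.2]^0.04
LQ²/(gh_f) = 0.2173; L/(gh_f) = 6.489
Term 1 = ε^1.25·(…)^4.75 = 4.87×10^-9; Term 2 = ν·Q^9.4·(…)^5.2 = 4.96×10^-9
D = 0.66·(4.87×10^-9 + 4.96×10^-9)^0.04 = 0.3157 m = 316 mm
Check: V = 2.34 m/s, Re = 2.91×10^5, f = 0.01664, h_f = 34.2 m ≈ 36.6 m ✓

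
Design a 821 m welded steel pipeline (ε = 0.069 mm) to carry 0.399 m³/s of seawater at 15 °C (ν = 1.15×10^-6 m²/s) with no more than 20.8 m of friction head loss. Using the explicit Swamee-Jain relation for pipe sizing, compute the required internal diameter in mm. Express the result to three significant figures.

Swamee-Jain (Type III): D = 0.66·[ε^1.25·(LQ²/(gh_f))^4.75 + ν·Q^9.4·(L/(gh_f))^5.2]^0.04
LQ²/(gh_f) = 0.6406; L/(gh_f) = 4.024
Term 1 = ε^1.25·(…)^4.75 = 7.58×10^-7; Term 2 = ν·Q^9.4·(…)^5.2 = 2.84×10^-7
D = 0.66·(7.58×10^-7 + 2.84×10^-7)^0.04 = 0.3804 m = 380 mm
Check: V = 3.51 m/s, Re = 1.16×10^6, f = 0.01444, h_f = 19.6 m ≈ 20.8 m ✓

D ≈ 380 mm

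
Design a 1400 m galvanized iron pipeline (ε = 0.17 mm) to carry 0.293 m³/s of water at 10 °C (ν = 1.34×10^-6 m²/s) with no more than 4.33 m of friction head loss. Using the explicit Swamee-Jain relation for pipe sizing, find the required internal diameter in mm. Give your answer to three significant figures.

D ≈ 528 mm

Swamee-Jain (Type III): D = 0.66·[ε^1.25·(LQ²/(gh_f))^4.75 + ν·Q^9.4·(L/(gh_f))^5.2]^0.04
LQ²/(gh_f) = 2.829; L/(gh_f) = 32.96
Term 1 = ε^1.25·(…)^4.75 = 0.00271; Term 2 = ν·Q^9.4·(…)^5.2 = 0.00102
D = 0.66·(0.00271 + 0.00102)^0.04 = 0.5278 m = 528 mm
Check: V = 1.34 m/s, Re = 5.28×10^5, f = 0.01649, h_f = 4.00 m ≈ 4.33 m ✓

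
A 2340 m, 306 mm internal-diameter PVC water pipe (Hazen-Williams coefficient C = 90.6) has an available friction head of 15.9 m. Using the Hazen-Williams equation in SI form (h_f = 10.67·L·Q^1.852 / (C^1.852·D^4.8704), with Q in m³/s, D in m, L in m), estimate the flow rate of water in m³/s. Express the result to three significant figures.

Rearranging: Q = [h_f·C^1.852·D^4.8704 / (10.67·L)]^(1/1.852)
Q = [15.9·90.6^1.852·0.306^4.8704 / (10.67·2340)]^0.540 = 0.07568 m³/s

Q ≈ 0.0757 m³/s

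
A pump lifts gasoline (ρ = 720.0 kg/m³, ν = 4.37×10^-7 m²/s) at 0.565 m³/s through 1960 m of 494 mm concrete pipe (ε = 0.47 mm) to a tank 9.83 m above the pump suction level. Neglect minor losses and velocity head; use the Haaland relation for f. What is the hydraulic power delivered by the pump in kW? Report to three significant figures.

V = 4Q/(πD²) = 2.948 m/s; Re = 3.33×10^6; ε/D = 9.51×10^-4; f = 0.01952
h_f = f(L/D)V²/2g = 34.31 m
Total head H = z + h_f = 9.83 + 34.31 = 44.14 m
P_hyd = ρgQH = 720.0·9.81·0.565·44.14 = 176.1 kW

P_hyd ≈ 176 kW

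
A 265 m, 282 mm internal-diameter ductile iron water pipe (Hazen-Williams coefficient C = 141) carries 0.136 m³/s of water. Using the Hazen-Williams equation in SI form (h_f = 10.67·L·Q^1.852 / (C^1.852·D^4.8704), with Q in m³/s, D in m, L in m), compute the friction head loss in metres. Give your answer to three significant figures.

h_f = 10.67·265·0.136^1.852 / (141^1.852·0.282^4.8704) = 3.498 m

h_f ≈ 3.50 m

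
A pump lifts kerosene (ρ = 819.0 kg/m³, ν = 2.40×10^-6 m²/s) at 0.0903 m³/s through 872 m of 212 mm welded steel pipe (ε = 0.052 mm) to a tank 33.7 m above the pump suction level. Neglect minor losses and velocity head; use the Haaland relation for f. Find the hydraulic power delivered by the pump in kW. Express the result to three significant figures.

V = 4Q/(πD²) = 2.558 m/s; Re = 2.26×10^5; ε/D = 2.45×10^-4; f = 0.01692
h_f = f(L/D)V²/2g = 23.21 m
Total head H = z + h_f = 33.7 + 23.21 = 56.91 m
P_hyd = ρgQH = 819.0·9.81·0.0903·56.91 = 41.29 kW

P_hyd ≈ 41.3 kW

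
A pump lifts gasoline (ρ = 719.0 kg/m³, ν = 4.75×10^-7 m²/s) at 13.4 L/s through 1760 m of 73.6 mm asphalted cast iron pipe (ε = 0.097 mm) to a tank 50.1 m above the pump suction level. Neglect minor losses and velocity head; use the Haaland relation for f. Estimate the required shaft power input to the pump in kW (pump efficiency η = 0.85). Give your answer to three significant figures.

P_shaft ≈ 34.5 kW

V = 4Q/(πD²) = 3.150 m/s; Re = 4.88×10^5; ε/D = 0.00132; f = 0.02151
h_f = f(L/D)V²/2g = 260.0 m
Total head H = z + h_f = 50.1 + 260.0 = 310.1 m
P_hyd = ρgQH = 719.0·9.81·0.0134·310.1 = 29.31 kW
P_shaft = P_hyd/η = 29.31/0.85 = 34.49 kW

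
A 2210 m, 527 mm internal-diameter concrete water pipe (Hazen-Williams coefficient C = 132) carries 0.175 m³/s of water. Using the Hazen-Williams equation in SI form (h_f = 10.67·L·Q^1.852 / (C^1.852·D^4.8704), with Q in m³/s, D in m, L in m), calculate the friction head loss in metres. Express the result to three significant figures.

h_f = 10.67·2210·0.175^1.852 / (132^1.852·0.527^4.8704) = 2.502 m

h_f ≈ 2.50 m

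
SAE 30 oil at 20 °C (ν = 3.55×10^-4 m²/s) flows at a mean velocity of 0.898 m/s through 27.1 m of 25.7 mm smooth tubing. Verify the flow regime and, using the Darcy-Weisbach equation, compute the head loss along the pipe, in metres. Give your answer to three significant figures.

h_f ≈ 42.7 m

Re = VD/ν = 0.898·0.02570/3.55×10^-4 = 65.0 → laminar (Re < 2300)
f = 64/Re = 0.9845
h_f = f(L/D)V²/(2g) = 0.9845·(27.1/0.02570)·0.898²/(2·9.81) = 42.67 m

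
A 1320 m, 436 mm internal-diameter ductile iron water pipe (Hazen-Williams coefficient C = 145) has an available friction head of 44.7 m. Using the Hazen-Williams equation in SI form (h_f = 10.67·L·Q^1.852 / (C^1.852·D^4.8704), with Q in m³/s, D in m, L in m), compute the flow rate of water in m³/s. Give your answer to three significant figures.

Q ≈ 0.732 m³/s

Rearranging: Q = [h_f·C^1.852·D^4.8704 / (10.67·L)]^(1/1.852)
Q = [44.7·145^1.852·0.436^4.8704 / (10.67·1320)]^0.540 = 0.7315 m³/s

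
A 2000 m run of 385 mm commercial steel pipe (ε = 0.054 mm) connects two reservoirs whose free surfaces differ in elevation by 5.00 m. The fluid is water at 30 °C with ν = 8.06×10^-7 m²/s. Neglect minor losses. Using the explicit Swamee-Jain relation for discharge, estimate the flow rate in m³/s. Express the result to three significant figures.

Q ≈ 0.132 m³/s

Swamee-Jain (Type II): Q = -0.965·√(gD⁵h_f/L)·ln[ε/(3.7D) + √(3.17ν²L/(gD³h_f))]
√(gD⁵h_f/L) = √(9.81·0.385⁵·5.00/2000) = 0.01440
ε/(3.7D) = 3.79×10^-5; √(3.17ν²L/(gD³h_f)) = 3.84×10^-5
Q = -0.965·0.01440·ln(7.627×10^-5) = 0.1318 m³/s
Check: V = 1.13 m/s, Re = 5.41×10^5, f = 0.01480, h_f = 5.02 m ≈ 5.00 m ✓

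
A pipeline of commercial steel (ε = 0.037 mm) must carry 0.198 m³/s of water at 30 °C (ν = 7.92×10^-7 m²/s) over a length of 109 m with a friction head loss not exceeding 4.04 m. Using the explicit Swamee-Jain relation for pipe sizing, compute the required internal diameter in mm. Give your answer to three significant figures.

D ≈ 264 mm

Swamee-Jain (Type III): D = 0.66·[ε^1.25·(LQ²/(gh_f))^4.75 + ν·Q^9.4·(L/(gh_f))^5.2]^0.04
LQ²/(gh_f) = 0.1078; L/(gh_f) = 2.750
Term 1 = ε^1.25·(…)^4.75 = 7.34×10^-11; Term 2 = ν·Q^9.4·(…)^5.2 = 3.73×10^-11
D = 0.66·(7.34×10^-11 + 3.73×10^-11)^0.04 = 0.2638 m = 264 mm
Check: V = 3.62 m/s, Re = 1.21×10^6, f = 0.01389, h_f = 3.84 m ≈ 4.04 m ✓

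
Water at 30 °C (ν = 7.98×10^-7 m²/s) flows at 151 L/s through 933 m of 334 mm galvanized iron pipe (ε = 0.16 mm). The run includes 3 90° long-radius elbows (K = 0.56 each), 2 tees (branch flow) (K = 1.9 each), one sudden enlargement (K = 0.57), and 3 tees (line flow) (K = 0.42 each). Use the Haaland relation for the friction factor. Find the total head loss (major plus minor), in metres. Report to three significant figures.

H_L ≈ 8.38 m

V = 4Q/(πD²) = 1.723 m/s; V²/2g = 0.1514 m
Re = 7.21×10^5, ε/D = 4.79×10^-4 → f = 0.01719 (Haaland)
Major: h_f = f(L/D)·V²/2g = 0.01719·2793·0.1514 = 7.270 m
Minor: ΣK = 7.31; h_m = ΣK·V²/2g = 1.107 m
Total H_L = 7.270 + 1.107 = 8.377 m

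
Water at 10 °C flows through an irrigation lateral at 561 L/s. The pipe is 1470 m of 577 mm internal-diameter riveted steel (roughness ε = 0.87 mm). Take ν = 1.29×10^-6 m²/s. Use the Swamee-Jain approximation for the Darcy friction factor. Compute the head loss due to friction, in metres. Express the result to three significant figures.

V = 4Q/(πD²) = 4·0.561/(π·0.577²) = 2.145 m/s
Re = VD/ν = 2.145·0.577/1.29×10^-6 = 9.60×10^5 → turbulent
ε/D = 0.87/577 = 0.00151
Swamee-Jain: f = 0.02207
h_f = f(L/D)V²/(2g) = 0.02207·(1470/0.577)·2.145²/(2·9.81) = 13.19 m

h_f ≈ 13.2 m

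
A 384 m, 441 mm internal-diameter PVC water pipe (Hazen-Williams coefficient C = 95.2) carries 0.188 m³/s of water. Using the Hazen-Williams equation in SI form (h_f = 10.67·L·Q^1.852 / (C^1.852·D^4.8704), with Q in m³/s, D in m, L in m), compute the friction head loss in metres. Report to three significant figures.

h_f = 10.67·384·0.188^1.852 / (95.2^1.852·0.441^4.8704) = 2.165 m

h_f ≈ 2.17 m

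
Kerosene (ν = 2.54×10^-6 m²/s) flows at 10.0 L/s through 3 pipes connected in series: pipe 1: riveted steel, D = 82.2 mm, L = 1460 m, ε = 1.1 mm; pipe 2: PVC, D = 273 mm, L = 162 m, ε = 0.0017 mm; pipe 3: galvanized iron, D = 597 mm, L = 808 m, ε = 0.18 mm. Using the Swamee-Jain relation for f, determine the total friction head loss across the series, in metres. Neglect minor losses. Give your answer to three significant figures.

H ≈ 139 m

Pipe 1: V = 1.884 m/s, Re = 6.10×10^4, ε/D = 0.0134, f = 0.04308, h_1 = f(L/D)V²/2g = 138.5 m
Pipe 2: V = 0.1708 m/s, Re = 1.84×10^4, ε/D = 6.23×10^-6, f = 0.02639, h_2 = f(L/D)V²/2g = 0.02330 m
Pipe 3: V = 0.03572 m/s, Re = 8400, ε/D = 3.02×10^-4, f = 0.03300, h_3 = f(L/D)V²/2g = 0.002905 m
Series → Q common, losses add: H = Σh = 138.5 m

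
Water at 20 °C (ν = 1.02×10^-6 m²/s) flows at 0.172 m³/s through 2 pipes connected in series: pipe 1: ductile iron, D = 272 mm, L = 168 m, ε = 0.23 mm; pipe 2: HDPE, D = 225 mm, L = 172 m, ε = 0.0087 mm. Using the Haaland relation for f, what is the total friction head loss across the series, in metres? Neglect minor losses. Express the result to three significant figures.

Pipe 1: V = 2.960 m/s, Re = 7.89×10^5, ε/D = 8.46×10^-4, f = 0.01927, h_1 = f(L/D)V²/2g = 5.316 m
Pipe 2: V = 4.326 m/s, Re = 9.54×10^5, ε/D = 3.87×10^-5, f = 0.01239, h_2 = f(L/D)V²/2g = 9.031 m
Series → Q common, losses add: H = Σh = 14.35 m

H ≈ 14.3 m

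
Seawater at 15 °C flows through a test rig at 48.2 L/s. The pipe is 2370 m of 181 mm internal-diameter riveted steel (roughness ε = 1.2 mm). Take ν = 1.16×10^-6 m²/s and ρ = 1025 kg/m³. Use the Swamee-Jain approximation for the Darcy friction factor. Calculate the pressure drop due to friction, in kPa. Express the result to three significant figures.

Δp ≈ 790 kPa

V = 4Q/(πD²) = 4·0.0482/(π·0.181²) = 1.873 m/s
Re = VD/ν = 1.873·0.181/1.16×10^-6 = 2.92×10^5 → turbulent
ε/D = 1.2/181 = 0.00663
Swamee-Jain: f = 0.03354
h_f = f(L/D)V²/(2g) = 0.03354·(2370/0.181)·1.873²/(2·9.81) = 78.54 m
Δp = ρg·h_f = 1025·9.81·78.54 = 789.8 kPa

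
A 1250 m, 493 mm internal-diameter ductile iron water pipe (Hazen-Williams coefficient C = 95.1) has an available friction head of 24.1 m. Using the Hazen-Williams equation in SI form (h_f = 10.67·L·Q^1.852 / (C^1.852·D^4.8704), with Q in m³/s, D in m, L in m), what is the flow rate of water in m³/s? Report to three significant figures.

Rearranging: Q = [h_f·C^1.852·D^4.8704 / (10.67·L)]^(1/1.852)
Q = [24.1·95.1^1.852·0.493^4.8704 / (10.67·1250)]^0.540 = 0.4890 m³/s

Q ≈ 0.489 m³/s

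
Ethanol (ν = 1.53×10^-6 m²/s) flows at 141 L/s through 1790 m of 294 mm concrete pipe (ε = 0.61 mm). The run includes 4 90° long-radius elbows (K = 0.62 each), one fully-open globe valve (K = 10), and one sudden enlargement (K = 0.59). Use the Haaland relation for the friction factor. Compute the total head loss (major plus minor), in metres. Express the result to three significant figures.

V = 4Q/(πD²) = 2.077 m/s; V²/2g = 0.2199 m
Re = 3.99×10^5, ε/D = 0.00207 → f = 0.02409 (Haaland)
Major: h_f = f(L/D)·V²/2g = 0.02409·6088·0.2199 = 32.25 m
Minor: ΣK = 13.1; h_m = ΣK·V²/2g = 2.874 m
Total H_L = 32.25 + 2.874 = 35.12 m

H_L ≈ 35.1 m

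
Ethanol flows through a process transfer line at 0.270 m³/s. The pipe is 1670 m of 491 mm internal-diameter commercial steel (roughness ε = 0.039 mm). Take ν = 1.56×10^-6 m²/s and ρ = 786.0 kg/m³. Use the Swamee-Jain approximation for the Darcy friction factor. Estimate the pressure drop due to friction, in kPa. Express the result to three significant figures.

V = 4Q/(πD²) = 4·0.270/(π·0.491²) = 1.426 m/s
Re = VD/ν = 1.426·0.491/1.56×10^-6 = 4.49×10^5 → turbulent
ε/D = 0.039/491 = 7.94×10^-5
Swamee-Jain: f = 0.01441
h_f = f(L/D)V²/(2g) = 0.01441·(1670/0.491)·1.426²/(2·9.81) = 5.081 m
Δp = ρg·h_f = 786.0·9.81·5.081 = 39.18 kPa

Δp ≈ 39.2 kPa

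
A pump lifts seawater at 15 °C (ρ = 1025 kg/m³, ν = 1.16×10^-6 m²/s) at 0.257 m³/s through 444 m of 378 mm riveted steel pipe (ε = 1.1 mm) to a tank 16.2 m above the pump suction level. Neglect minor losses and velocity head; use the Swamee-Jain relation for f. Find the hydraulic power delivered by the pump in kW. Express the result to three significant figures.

V = 4Q/(πD²) = 2.290 m/s; Re = 7.46×10^5; ε/D = 0.00291; f = 0.02621
h_f = f(L/D)V²/2g = 8.231 m
Total head H = z + h_f = 16.2 + 8.231 = 24.43 m
P_hyd = ρgQH = 1025·9.81·0.257·24.43 = 63.13 kW

P_hyd ≈ 63.1 kW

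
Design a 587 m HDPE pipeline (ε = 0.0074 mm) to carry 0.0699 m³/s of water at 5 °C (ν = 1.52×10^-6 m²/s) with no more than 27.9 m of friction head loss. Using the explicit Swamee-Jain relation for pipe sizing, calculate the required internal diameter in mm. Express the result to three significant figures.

D ≈ 167 mm

Swamee-Jain (Type III): D = 0.66·[ε^1.25·(LQ²/(gh_f))^4.75 + ν·Q^9.4·(L/(gh_f))^5.2]^0.04
LQ²/(gh_f) = 0.01048; L/(gh_f) = 2.145
Term 1 = ε^1.25·(…)^4.75 = 1.52×10^-16; Term 2 = ν·Q^9.4·(…)^5.2 = 1.10×10^-15
D = 0.66·(1.52×10^-16 + 1.10×10^-15)^0.04 = 0.1673 m = 167 mm
Check: V = 3.18 m/s, Re = 3.50×10^5, f = 0.01451, h_f = 26.2 m ≈ 27.9 m ✓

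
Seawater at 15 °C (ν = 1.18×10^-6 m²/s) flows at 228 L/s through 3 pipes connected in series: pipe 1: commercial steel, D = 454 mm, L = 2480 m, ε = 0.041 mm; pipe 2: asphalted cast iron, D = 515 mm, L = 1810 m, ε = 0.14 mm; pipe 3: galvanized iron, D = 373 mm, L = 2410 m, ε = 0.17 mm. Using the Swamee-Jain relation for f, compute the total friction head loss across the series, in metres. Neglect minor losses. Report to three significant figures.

H ≈ 36.1 m

Pipe 1: V = 1.408 m/s, Re = 5.42×10^5, ε/D = 9.03×10^-5, f = 0.01422, h_1 = f(L/D)V²/2g = 7.852 m
Pipe 2: V = 1.095 m/s, Re = 4.78×10^5, ε/D = 2.72×10^-4, f = 0.01620, h_2 = f(L/D)V²/2g = 3.476 m
Pipe 3: V = 2.087 m/s, Re = 6.60×10^5, ε/D = 4.56×10^-4, f = 0.01726, h_3 = f(L/D)V²/2g = 24.75 m
Series → Q common, losses add: H = Σh = 36.08 m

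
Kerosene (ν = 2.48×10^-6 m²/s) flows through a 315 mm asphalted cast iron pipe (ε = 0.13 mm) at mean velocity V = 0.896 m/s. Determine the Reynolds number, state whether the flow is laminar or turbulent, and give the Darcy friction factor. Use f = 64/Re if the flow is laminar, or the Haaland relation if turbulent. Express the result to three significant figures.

Re = VD/ν = 0.8960·0.315/2.48×10^-6 = 1.14×10^5
Re > 4000 → turbulent; ε/D = 4.13×10^-4
Haaland: f = 0.01936

Re ≈ 1.14×10^5; turbulent; f ≈ 0.0194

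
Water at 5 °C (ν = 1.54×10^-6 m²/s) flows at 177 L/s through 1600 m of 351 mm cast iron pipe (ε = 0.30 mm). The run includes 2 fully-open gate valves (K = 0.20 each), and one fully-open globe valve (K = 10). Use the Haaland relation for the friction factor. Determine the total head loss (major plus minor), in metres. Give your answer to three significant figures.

V = 4Q/(πD²) = 1.829 m/s; V²/2g = 0.1705 m
Re = 4.17×10^5, ε/D = 8.55×10^-4 → f = 0.01964 (Haaland)
Major: h_f = f(L/D)·V²/2g = 0.01964·4558·0.1705 = 15.27 m
Minor: ΣK = 10.4; h_m = ΣK·V²/2g = 1.774 m
Total H_L = 15.27 + 1.774 = 17.04 m

H_L ≈ 17.0 m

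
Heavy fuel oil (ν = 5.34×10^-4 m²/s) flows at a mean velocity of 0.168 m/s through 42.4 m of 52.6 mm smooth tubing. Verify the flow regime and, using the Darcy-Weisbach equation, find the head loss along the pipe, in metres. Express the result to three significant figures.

Re = VD/ν = 0.168·0.05260/5.34×10^-4 = 16.5 → laminar (Re < 2300)
f = 64/Re = 3.867
h_f = f(L/D)V²/(2g) = 3.867·(42.4/0.05260)·0.168²/(2·9.81) = 4.485 m

h_f ≈ 4.48 m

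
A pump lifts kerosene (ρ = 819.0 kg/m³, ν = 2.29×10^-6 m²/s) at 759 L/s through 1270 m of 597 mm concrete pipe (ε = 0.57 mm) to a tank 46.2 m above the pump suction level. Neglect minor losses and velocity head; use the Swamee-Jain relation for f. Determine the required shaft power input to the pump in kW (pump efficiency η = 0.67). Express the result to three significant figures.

P_shaft ≈ 565 kW

V = 4Q/(πD²) = 2.711 m/s; Re = 7.07×10^5; ε/D = 9.55×10^-4; f = 0.01996
h_f = f(L/D)V²/2g = 15.91 m
Total head H = z + h_f = 46.2 + 15.91 = 62.11 m
P_hyd = ρgQH = 819.0·9.81·0.759·62.11 = 378.8 kW
P_shaft = P_hyd/η = 378.8/0.67 = 565.3 kW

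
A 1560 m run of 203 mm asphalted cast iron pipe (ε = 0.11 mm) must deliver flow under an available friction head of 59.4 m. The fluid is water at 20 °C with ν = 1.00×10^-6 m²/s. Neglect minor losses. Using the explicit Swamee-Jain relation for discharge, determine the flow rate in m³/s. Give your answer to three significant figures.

Swamee-Jain (Type II): Q = -0.965·√(gD⁵h_f/L)·ln[ε/(3.7D) + √(3.17ν²L/(gD³h_f))]
√(gD⁵h_f/L) = √(9.81·0.203⁵·59.4/1560) = 0.01135
ε/(3.7D) = 1.46×10^-4; √(3.17ν²L/(gD³h_f)) = 3.19×10^-5
Q = -0.965·0.01135·ln(1.783×10^-4) = 0.09452 m³/s
Check: V = 2.92 m/s, Re = 5.93×10^5, f = 0.01790, h_f = 59.8 m ≈ 59.4 m ✓

Q ≈ 0.0945 m³/s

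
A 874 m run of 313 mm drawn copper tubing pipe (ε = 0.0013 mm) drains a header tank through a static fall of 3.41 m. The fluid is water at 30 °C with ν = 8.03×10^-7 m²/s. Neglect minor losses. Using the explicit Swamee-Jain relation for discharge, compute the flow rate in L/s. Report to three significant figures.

Swamee-Jain (Type II): Q = -0.965·√(gD⁵h_f/L)·ln[ε/(3.7D) + √(3.17ν²L/(gD³h_f))]
√(gD⁵h_f/L) = √(9.81·0.313⁵·3.41/874) = 0.01072
ε/(3.7D) = 1.12×10^-6; √(3.17ν²L/(gD³h_f)) = 4.17×10^-5
Q = -0.965·0.01072·ln(4.285×10^-5) = 0.1041 m³/s
Check: V = 1.35 m/s, Re = 5.27×10^5, f = 0.01304, h_f = 3.39 m ≈ 3.41 m ✓

Q ≈ 104 L/s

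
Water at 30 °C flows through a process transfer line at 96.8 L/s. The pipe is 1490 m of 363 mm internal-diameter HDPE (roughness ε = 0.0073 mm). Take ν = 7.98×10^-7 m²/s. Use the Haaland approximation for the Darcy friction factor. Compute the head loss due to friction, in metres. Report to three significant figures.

V = 4Q/(πD²) = 4·0.0968/(π·0.363²) = 0.9353 m/s
Re = VD/ν = 0.9353·0.363/7.98×10^-7 = 4.25×10^5 → turbulent
ε/D = 0.0073/363 = 2.01×10^-5
Haaland: f = 0.01366
h_f = f(L/D)V²/(2g) = 0.01366·(1490/0.363)·0.9353²/(2·9.81) = 2.500 m

h_f ≈ 2.50 m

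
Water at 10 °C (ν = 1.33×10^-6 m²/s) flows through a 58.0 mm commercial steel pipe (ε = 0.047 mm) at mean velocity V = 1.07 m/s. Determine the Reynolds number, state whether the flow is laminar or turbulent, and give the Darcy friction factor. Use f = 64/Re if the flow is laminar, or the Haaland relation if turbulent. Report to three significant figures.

Re = VD/ν = 1.070·0.0580/1.33×10^-6 = 4.67×10^4
Re > 4000 → turbulent; ε/D = 8.10×10^-4
Haaland: f = 0.02343

Re ≈ 4.67×10^4; turbulent; f ≈ 0.0234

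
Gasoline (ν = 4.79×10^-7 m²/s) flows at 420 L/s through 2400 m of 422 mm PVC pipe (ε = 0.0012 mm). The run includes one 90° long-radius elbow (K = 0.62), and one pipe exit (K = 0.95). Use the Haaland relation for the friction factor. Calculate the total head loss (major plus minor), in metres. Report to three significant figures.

V = 4Q/(πD²) = 3.003 m/s; V²/2g = 0.4596 m
Re = 2.65×10^6, ε/D = 2.84×10^-6 → f = 0.009994 (Haaland)
Major: h_f = f(L/D)·V²/2g = 0.009994·5687·0.4596 = 26.12 m
Minor: ΣK = 1.57; h_m = ΣK·V²/2g = 0.7216 m
Total H_L = 26.12 + 0.7216 = 26.84 m

H_L ≈ 26.8 m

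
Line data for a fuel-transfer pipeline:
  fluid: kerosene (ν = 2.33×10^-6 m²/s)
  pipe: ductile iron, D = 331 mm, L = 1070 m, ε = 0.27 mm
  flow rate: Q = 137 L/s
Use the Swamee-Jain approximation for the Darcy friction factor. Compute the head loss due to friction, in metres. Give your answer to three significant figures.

h_f ≈ 8.46 m

V = 4Q/(πD²) = 4·0.137/(π·0.331²) = 1.592 m/s
Re = VD/ν = 1.592·0.331/2.33×10^-6 = 2.26×10^5 → turbulent
ε/D = 0.27/331 = 8.16×10^-4
Swamee-Jain: f = 0.02027
h_f = f(L/D)V²/(2g) = 0.02027·(1070/0.331)·1.592²/(2·9.81) = 8.465 m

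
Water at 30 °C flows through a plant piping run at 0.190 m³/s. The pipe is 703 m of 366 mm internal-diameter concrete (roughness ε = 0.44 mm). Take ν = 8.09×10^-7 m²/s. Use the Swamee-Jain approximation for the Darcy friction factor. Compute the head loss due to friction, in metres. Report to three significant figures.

V = 4Q/(πD²) = 4·0.190/(π·0.366²) = 1.806 m/s
Re = VD/ν = 1.806·0.366/8.09×10^-7 = 8.17×10^5 → turbulent
ε/D = 0.44/366 = 0.00120
Swamee-Jain: f = 0.02097
h_f = f(L/D)V²/(2g) = 0.02097·(703/0.366)·1.806²/(2·9.81) = 6.694 m

h_f ≈ 6.69 m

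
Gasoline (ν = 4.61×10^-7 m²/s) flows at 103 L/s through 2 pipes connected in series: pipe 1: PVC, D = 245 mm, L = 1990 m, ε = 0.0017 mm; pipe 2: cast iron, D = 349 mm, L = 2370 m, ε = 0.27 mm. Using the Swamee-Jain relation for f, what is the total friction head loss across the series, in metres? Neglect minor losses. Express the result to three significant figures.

Pipe 1: V = 2.185 m/s, Re = 1.16×10^6, ε/D = 6.94×10^-6, f = 0.01151, h_1 = f(L/D)V²/2g = 22.75 m
Pipe 2: V = 1.077 m/s, Re = 8.15×10^5, ε/D = 7.74×10^-4, f = 0.01901, h_2 = f(L/D)V²/2g = 7.629 m
Series → Q common, losses add: H = Σh = 30.37 m

H ≈ 30.4 m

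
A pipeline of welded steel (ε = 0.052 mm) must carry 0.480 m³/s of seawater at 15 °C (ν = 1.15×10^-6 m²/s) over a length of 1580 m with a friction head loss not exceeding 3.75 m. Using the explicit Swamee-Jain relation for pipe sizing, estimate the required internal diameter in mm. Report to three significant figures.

Swamee-Jain (Type III): D = 0.66·[ε^1.25·(LQ²/(gh_f))^4.75 + ν·Q^9.4·(L/(gh_f))^5.2]^0.04
LQ²/(gh_f) = 9.896; L/(gh_f) = 42.95
Term 1 = ε^1.25·(…)^4.75 = 0.236; Term 2 = ν·Q^9.4·(…)^5.2 = 0.360
D = 0.66·(0.236 + 0.360)^0.04 = 0.6465 m = 646 mm
Check: V = 1.46 m/s, Re = 8.22×10^5, f = 0.01346, h_f = 3.59 m ≈ 3.75 m ✓

D ≈ 646 mm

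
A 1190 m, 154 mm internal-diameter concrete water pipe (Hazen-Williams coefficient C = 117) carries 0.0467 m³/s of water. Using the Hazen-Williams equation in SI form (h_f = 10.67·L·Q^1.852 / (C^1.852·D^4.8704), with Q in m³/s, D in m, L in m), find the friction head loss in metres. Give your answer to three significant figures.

h_f = 10.67·1190·0.0467^1.852 / (117^1.852·0.154^4.8704) = 58.36 m

h_f ≈ 58.4 m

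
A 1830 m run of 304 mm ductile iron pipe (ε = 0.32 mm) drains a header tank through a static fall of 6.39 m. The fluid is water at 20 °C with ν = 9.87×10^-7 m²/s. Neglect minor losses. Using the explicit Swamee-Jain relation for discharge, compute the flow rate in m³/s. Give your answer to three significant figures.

Q ≈ 0.0727 m³/s

Swamee-Jain (Type II): Q = -0.965·√(gD⁵h_f/L)·ln[ε/(3.7D) + √(3.17ν²L/(gD³h_f))]
√(gD⁵h_f/L) = √(9.81·0.304⁵·6.39/1830) = 0.009431
ε/(3.7D) = 2.84×10^-4; √(3.17ν²L/(gD³h_f)) = 5.66×10^-5
Q = -0.965·0.009431·ln(3.411×10^-4) = 0.07265 m³/s
Check: V = 1.00 m/s, Re = 3.08×10^5, f = 0.02094, h_f = 6.44 m ≈ 6.39 m ✓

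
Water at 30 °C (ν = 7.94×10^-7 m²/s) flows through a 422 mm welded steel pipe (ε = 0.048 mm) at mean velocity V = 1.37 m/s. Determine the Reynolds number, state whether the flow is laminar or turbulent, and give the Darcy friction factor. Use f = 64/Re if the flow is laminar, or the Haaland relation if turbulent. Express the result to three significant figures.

Re ≈ 7.28×10^5; turbulent; f ≈ 0.0139

Re = VD/ν = 1.370·0.422/7.94×10^-7 = 7.28×10^5
Re > 4000 → turbulent; ε/D = 1.14×10^-4
Haaland: f = 0.01388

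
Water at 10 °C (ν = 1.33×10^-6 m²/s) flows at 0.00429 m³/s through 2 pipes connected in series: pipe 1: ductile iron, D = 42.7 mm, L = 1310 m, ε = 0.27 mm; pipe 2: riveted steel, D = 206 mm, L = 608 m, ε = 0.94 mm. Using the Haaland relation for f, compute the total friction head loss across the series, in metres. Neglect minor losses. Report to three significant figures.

H ≈ 470 m

Pipe 1: V = 2.996 m/s, Re = 9.62×10^4, ε/D = 0.00632, f = 0.03348, h_1 = f(L/D)V²/2g = 469.8 m
Pipe 2: V = 0.1287 m/s, Re = 1.99×10^4, ε/D = 0.00456, f = 0.03365, h_2 = f(L/D)V²/2g = 0.08387 m
Series → Q common, losses add: H = Σh = 469.9 m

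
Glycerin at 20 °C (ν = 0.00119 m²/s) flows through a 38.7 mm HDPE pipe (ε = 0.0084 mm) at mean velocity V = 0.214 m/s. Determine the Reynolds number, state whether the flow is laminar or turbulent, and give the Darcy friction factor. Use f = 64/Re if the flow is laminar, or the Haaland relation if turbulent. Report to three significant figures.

Re = VD/ν = 0.2140·0.0387/0.00119 = 6.96
Re < 2300 → laminar → f = 64/Re = 9.196

Re ≈ 6.96; laminar; f = 64/Re ≈ 9.20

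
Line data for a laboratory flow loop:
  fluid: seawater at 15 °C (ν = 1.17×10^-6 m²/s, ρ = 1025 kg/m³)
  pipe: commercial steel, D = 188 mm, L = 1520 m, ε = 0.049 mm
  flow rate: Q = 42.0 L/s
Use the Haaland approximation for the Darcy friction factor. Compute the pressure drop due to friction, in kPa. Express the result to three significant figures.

Δp ≈ 160 kPa

V = 4Q/(πD²) = 4·0.0420/(π·0.188²) = 1.513 m/s
Re = VD/ν = 1.513·0.188/1.17×10^-6 = 2.43×10^5 → turbulent
ε/D = 0.049/188 = 2.61×10^-4
Haaland: f = 0.01688
h_f = f(L/D)V²/(2g) = 0.01688·(1520/0.188)·1.513²/(2·9.81) = 15.93 m
Δp = ρg·h_f = 1025·9.81·15.93 = 160.1 kPa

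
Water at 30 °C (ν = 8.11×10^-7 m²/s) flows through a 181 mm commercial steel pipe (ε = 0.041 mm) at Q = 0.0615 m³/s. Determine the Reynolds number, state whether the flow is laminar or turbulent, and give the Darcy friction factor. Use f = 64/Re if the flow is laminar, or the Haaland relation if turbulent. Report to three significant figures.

V = 4Q/(πD²) = 2.390 m/s
Re = VD/ν = 2.390·0.181/8.11×10^-7 = 5.33×10^5
Re > 4000 → turbulent; ε/D = 2.27×10^-4
Haaland: f = 0.01546

Re ≈ 5.33×10^5; turbulent; f ≈ 0.0155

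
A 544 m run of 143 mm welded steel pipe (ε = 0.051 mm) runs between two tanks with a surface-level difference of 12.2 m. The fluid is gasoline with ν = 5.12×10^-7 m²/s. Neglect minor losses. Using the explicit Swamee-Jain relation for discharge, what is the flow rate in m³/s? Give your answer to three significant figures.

Q ≈ 0.0313 m³/s

Swamee-Jain (Type II): Q = -0.965·√(gD⁵h_f/L)·ln[ε/(3.7D) + √(3.17ν²L/(gD³h_f))]
√(gD⁵h_f/L) = √(9.81·0.143⁵·12.2/544) = 0.003627
ε/(3.7D) = 9.64×10^-5; √(3.17ν²L/(gD³h_f)) = 3.59×10^-5
Q = -0.965·0.003627·ln(1.323×10^-4) = 0.03126 m³/s
Check: V = 1.95 m/s, Re = 5.44×10^5, f = 0.01672, h_f = 12.3 m ≈ 12.2 m ✓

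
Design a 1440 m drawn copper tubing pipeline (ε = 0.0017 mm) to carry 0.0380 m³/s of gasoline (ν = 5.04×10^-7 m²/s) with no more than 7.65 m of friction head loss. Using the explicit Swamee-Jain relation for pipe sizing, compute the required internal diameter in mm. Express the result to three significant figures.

Swamee-Jain (Type III): D = 0.66·[ε^1.25·(LQ²/(gh_f))^4.75 + ν·Q^9.4·(L/(gh_f))^5.2]^0.04
LQ²/(gh_f) = 0.02771; L/(gh_f) = 19.19
Term 1 = ε^1.25·(…)^4.75 = 2.46×10^-15; Term 2 = ν·Q^9.4·(…)^5.2 = 1.06×10^-13
D = 0.66·(2.46×10^-15 + 1.06×10^-13)^0.04 = 0.1999 m = 200 mm
Check: V = 1.21 m/s, Re = 4.80×10^5, f = 0.01332, h_f = 7.16 m ≈ 7.65 m ✓

D ≈ 200 mm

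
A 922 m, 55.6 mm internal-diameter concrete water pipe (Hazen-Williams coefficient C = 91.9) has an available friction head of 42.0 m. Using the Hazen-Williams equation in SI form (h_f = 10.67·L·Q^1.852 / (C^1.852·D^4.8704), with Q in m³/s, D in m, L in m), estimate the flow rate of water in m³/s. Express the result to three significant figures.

Q ≈ 0.00242 m³/s

Rearranging: Q = [h_f·C^1.852·D^4.8704 / (10.67·L)]^(1/1.852)
Q = [42.0·91.9^1.852·0.0556^4.8704 / (10.67·922)]^0.540 = 0.002419 m³/s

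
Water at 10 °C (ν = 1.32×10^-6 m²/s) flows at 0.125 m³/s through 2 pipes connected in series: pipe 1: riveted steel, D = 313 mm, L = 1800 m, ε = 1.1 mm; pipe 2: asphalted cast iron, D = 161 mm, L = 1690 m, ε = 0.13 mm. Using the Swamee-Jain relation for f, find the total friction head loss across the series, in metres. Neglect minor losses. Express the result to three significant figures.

Pipe 1: V = 1.625 m/s, Re = 3.85×10^5, ε/D = 0.00351, f = 0.02781, h_1 = f(L/D)V²/2g = 21.51 m
Pipe 2: V = 6.140 m/s, Re = 7.49×10^5, ε/D = 8.07×10^-4, f = 0.01923, h_2 = f(L/D)V²/2g = 387.8 m
Series → Q common, losses add: H = Σh = 409.3 m

H ≈ 409 m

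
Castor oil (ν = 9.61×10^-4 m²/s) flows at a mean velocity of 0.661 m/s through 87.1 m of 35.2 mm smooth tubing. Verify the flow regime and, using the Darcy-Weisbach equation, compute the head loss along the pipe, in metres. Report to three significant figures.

h_f ≈ 146 m

Re = VD/ν = 0.661·0.03520/9.61×10^-4 = 24.2 → laminar (Re < 2300)
f = 64/Re = 2.643
h_f = f(L/D)V²/(2g) = 2.643·(87.1/0.03520)·0.661²/(2·9.81) = 145.7 m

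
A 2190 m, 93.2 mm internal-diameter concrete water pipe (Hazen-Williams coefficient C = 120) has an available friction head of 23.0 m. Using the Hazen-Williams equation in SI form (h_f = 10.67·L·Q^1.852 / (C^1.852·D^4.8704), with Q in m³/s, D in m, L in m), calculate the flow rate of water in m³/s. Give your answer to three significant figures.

Q ≈ 0.00556 m³/s

Rearranging: Q = [h_f·C^1.852·D^4.8704 / (10.67·L)]^(1/1.852)
Q = [23.0·120^1.852·0.0932^4.8704 / (10.67·2190)]^0.540 = 0.005564 m³/s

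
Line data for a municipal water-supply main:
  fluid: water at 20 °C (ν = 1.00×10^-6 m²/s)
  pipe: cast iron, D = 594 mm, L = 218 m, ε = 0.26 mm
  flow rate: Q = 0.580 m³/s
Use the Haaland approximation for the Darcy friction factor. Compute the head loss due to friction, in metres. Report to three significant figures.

V = 4Q/(πD²) = 4·0.580/(π·0.594²) = 2.093 m/s
Re = VD/ν = 2.093·0.594/1.00×10^-6 = 1.24×10^6 → turbulent
ε/D = 0.26/594 = 4.38×10^-4
Haaland: f = 0.01664
h_f = f(L/D)V²/(2g) = 0.01664·(218/0.594)·2.093²/(2·9.81) = 1.363 m

h_f ≈ 1.36 m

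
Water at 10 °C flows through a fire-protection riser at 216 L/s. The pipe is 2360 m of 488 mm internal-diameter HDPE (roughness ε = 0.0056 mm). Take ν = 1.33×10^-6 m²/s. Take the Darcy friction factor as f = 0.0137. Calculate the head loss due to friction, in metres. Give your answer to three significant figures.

h_f ≈ 4.50 m

V = 4Q/(πD²) = 4·0.216/(π·0.488²) = 1.155 m/s
h_f = f(L/D)V²/(2g) = 0.01370·(2360/0.488)·1.155²/(2·9.81) = 4.504 m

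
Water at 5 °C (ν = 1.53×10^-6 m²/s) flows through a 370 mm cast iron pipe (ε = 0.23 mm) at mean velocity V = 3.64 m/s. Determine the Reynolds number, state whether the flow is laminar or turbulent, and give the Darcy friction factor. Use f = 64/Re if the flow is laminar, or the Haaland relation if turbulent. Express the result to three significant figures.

Re = VD/ν = 3.640·0.370/1.53×10^-6 = 8.80×10^5
Re > 4000 → turbulent; ε/D = 6.22×10^-4
Haaland: f = 0.01801

Re ≈ 8.80×10^5; turbulent; f ≈ 0.0180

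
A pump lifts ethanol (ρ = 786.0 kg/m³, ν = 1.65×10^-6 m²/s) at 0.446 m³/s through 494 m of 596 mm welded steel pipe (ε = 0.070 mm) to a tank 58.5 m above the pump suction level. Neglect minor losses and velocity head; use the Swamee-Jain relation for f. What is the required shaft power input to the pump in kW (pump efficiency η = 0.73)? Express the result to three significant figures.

P_shaft ≈ 283 kW

V = 4Q/(πD²) = 1.599 m/s; Re = 5.77×10^5; ε/D = 1.17×10^-4; f = 0.01445
h_f = f(L/D)V²/2g = 1.560 m
Total head H = z + h_f = 58.5 + 1.560 = 60.06 m
P_hyd = ρgQH = 786.0·9.81·0.446·60.06 = 206.5 kW
P_shaft = P_hyd/η = 206.5/0.73 = 282.9 kW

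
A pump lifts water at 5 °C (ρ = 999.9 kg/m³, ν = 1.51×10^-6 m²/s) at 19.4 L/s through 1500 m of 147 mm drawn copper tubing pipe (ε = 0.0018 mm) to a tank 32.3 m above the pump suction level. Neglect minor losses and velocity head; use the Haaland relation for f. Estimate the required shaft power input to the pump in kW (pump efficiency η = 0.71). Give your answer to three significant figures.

V = 4Q/(πD²) = 1.143 m/s; Re = 1.11×10^5; ε/D = 1.22×10^-5; f = 0.01748
h_f = f(L/D)V²/2g = 11.88 m
Total head H = z + h_f = 32.3 + 11.88 = 44.18 m
P_hyd = ρgQH = 999.9·9.81·0.0194·44.18 = 8.407 kW
P_shaft = P_hyd/η = 8.407/0.71 = 11.84 kW

P_shaft ≈ 11.8 kW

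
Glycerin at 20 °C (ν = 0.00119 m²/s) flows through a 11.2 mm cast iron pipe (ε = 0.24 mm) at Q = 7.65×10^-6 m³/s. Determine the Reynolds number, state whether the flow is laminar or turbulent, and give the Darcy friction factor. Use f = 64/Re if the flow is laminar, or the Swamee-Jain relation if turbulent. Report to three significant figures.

Re ≈ 0.731; laminar; f = 64/Re ≈ 87.6

V = 4Q/(πD²) = 0.07765 m/s
Re = VD/ν = 0.07765·0.0112/0.00119 = 0.731
Re < 2300 → laminar → f = 64/Re = 87.57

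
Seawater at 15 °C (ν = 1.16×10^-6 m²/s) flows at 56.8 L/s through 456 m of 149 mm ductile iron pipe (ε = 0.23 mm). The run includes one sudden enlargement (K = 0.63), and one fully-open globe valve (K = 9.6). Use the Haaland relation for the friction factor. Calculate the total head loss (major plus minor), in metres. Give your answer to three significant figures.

H_L ≈ 42.6 m

V = 4Q/(πD²) = 3.258 m/s; V²/2g = 0.5408 m
Re = 4.18×10^5, ε/D = 0.00154 → f = 0.02239 (Haaland)
Major: h_f = f(L/D)·V²/2g = 0.02239·3060·0.5408 = 37.06 m
Minor: ΣK = 10.2; h_m = ΣK·V²/2g = 5.533 m
Total H_L = 37.06 + 5.533 = 42.59 m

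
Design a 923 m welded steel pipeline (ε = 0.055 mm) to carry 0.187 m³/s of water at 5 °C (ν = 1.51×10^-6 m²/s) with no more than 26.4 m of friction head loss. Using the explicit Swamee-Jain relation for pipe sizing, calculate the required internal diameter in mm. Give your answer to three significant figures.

Swamee-Jain (Type III): D = 0.66·[ε^1.25·(LQ²/(gh_f))^4.75 + ν·Q^9.4·(L/(gh_f))^5.2]^0.04
LQ²/(gh_f) = 0.1246; L/(gh_f) = 3.564
Term 1 = ε^1.25·(…)^4.75 = 2.40×10^-10; Term 2 = ν·Q^9.4·(…)^5.2 = 1.60×10^-10
D = 0.66·(2.40×10^-10 + 1.60×10^-10)^0.04 = 0.2777 m = 278 mm
Check: V = 3.09 m/s, Re = 5.68×10^5, f = 0.01533, h_f = 24.7 m ≈ 26.4 m ✓

D ≈ 278 mm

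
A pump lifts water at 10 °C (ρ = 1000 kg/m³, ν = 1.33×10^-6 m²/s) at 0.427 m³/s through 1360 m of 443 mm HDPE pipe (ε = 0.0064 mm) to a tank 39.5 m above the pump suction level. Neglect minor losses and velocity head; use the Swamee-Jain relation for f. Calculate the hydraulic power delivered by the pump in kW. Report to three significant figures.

V = 4Q/(πD²) = 2.770 m/s; Re = 9.23×10^5; ε/D = 1.44×10^-5; f = 0.01210
h_f = f(L/D)V²/2g = 14.53 m
Total head H = z + h_f = 39.5 + 14.53 = 54.03 m
P_hyd = ρgQH = 1000·9.81·0.427·54.03 = 226.3 kW

P_hyd ≈ 226 kW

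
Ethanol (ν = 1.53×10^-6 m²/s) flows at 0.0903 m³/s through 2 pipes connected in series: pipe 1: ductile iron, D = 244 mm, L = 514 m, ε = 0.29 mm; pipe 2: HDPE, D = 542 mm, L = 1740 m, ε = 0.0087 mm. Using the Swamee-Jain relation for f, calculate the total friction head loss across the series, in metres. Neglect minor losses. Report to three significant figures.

H ≈ 9.02 m

Pipe 1: V = 1.931 m/s, Re = 3.08×10^5, ε/D = 0.00119, f = 0.02147, h_1 = f(L/D)V²/2g = 8.598 m
Pipe 2: V = 0.3914 m/s, Re = 1.39×10^5, ε/D = 1.61×10^-5, f = 0.01682, h_2 = f(L/D)V²/2g = 0.4216 m
Series → Q common, losses add: H = Σh = 9.020 m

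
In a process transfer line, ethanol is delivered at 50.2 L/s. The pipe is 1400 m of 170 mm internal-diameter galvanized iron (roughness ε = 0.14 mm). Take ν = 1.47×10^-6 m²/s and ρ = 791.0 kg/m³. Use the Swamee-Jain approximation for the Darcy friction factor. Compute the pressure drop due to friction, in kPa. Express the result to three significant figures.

Δp ≈ 321 kPa

V = 4Q/(πD²) = 4·0.0502/(π·0.170²) = 2.212 m/s
Re = VD/ν = 2.212·0.170/1.47×10^-6 = 2.56×10^5 → turbulent
ε/D = 0.14/170 = 8.24×10^-4
Swamee-Jain: f = 0.02015
h_f = f(L/D)V²/(2g) = 0.02015·(1400/0.170)·2.212²/(2·9.81) = 41.38 m
Δp = ρg·h_f = 791.0·9.81·41.38 = 321.1 kPa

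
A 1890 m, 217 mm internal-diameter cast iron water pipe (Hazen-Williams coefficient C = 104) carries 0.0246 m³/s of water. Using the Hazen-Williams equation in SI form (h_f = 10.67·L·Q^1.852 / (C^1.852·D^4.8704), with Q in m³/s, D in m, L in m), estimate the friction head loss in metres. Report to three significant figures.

h_f = 10.67·1890·0.0246^1.852 / (104^1.852·0.217^4.8704) = 6.619 m

h_f ≈ 6.62 m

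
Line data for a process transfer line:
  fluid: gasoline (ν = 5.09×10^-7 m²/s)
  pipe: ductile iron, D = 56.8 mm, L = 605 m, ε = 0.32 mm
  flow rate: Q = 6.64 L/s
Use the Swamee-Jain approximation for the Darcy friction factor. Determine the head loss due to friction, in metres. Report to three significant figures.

h_f ≈ 119 m

V = 4Q/(πD²) = 4·0.00664/(π·0.0568²) = 2.620 m/s
Re = VD/ν = 2.620·0.0568/5.09×10^-7 = 2.92×10^5 → turbulent
ε/D = 0.32/56.8 = 0.00563
Swamee-Jain: f = 0.03193
h_f = f(L/D)V²/(2g) = 0.03193·(605/0.0568)·2.620²/(2·9.81) = 119.0 m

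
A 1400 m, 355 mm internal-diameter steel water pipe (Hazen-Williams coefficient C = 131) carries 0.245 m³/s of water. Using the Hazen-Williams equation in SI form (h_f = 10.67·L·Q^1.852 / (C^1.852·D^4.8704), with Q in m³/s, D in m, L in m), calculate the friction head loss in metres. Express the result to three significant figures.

h_f ≈ 20.5 m

h_f = 10.67·1400·0.245^1.852 / (131^1.852·0.355^4.8704) = 20.53 m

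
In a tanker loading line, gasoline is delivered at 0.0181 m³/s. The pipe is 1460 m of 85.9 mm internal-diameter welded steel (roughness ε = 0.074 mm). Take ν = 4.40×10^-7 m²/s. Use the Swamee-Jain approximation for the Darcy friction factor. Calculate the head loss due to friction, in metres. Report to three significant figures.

V = 4Q/(πD²) = 4·0.0181/(π·0.0859²) = 3.123 m/s
Re = VD/ν = 3.123·0.0859/4.40×10^-7 = 6.10×10^5 → turbulent
ε/D = 0.074/85.9 = 8.61×10^-4
Swamee-Jain: f = 0.01960
h_f = f(L/D)V²/(2g) = 0.01960·(1460/0.0859)·3.123²/(2·9.81) = 165.7 m

h_f ≈ 166 m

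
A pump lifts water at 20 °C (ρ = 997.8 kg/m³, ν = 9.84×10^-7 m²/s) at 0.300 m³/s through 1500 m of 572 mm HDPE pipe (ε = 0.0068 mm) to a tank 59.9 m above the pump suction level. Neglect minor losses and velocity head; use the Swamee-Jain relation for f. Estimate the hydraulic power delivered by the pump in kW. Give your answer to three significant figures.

V = 4Q/(πD²) = 1.167 m/s; Re = 6.79×10^5; ε/D = 1.19×10^-5; f = 0.01263
h_f = f(L/D)V²/2g = 2.301 m
Total head H = z + h_f = 59.9 + 2.301 = 62.20 m
P_hyd = ρgQH = 997.8·9.81·0.300·62.20 = 182.7 kW

P_hyd ≈ 183 kW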